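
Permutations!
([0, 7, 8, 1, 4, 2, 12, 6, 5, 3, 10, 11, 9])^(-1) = [0, 3, 5, 9, 4, 8, 7, 1, 2, 12, 10, 11, 6]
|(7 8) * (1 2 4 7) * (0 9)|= |(0 9)(1 2 4 7 8)|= 10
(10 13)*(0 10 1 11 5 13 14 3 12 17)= (0 10 14 3 12 17)(1 11 5 13)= [10, 11, 2, 12, 4, 13, 6, 7, 8, 9, 14, 5, 17, 1, 3, 15, 16, 0]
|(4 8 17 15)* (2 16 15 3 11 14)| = |(2 16 15 4 8 17 3 11 14)| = 9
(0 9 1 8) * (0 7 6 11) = (0 9 1 8 7 6 11) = [9, 8, 2, 3, 4, 5, 11, 6, 7, 1, 10, 0]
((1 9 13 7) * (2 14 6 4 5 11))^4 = (2 5 6)(4 14 11)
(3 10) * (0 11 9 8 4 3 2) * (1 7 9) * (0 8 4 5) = (0 11 1 7 9 4 3 10 2 8 5) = [11, 7, 8, 10, 3, 0, 6, 9, 5, 4, 2, 1]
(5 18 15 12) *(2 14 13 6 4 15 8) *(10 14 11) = (2 11 10 14 13 6 4 15 12 5 18 8) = [0, 1, 11, 3, 15, 18, 4, 7, 2, 9, 14, 10, 5, 6, 13, 12, 16, 17, 8]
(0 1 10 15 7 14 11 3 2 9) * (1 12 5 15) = (0 12 5 15 7 14 11 3 2 9)(1 10) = [12, 10, 9, 2, 4, 15, 6, 14, 8, 0, 1, 3, 5, 13, 11, 7]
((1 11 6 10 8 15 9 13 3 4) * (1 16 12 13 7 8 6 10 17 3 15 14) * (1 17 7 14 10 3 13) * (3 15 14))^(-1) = ((1 11 15 9 3 4 16 12)(6 7 8 10)(13 14 17))^(-1) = (1 12 16 4 3 9 15 11)(6 10 8 7)(13 17 14)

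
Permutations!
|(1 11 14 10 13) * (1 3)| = |(1 11 14 10 13 3)| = 6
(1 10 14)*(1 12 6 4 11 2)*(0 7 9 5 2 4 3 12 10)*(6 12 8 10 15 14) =(0 7 9 5 2 1)(3 8 10 6)(4 11)(14 15) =[7, 0, 1, 8, 11, 2, 3, 9, 10, 5, 6, 4, 12, 13, 15, 14]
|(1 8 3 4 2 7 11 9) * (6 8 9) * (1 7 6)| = 20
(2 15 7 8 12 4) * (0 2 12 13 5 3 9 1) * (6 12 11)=(0 2 15 7 8 13 5 3 9 1)(4 11 6 12)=[2, 0, 15, 9, 11, 3, 12, 8, 13, 1, 10, 6, 4, 5, 14, 7]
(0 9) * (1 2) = [9, 2, 1, 3, 4, 5, 6, 7, 8, 0] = (0 9)(1 2)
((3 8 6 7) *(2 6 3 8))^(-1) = (2 3 8 7 6)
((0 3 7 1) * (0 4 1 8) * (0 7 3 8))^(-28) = ((0 8 7)(1 4))^(-28) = (0 7 8)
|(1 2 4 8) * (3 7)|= 4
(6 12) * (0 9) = (0 9)(6 12) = [9, 1, 2, 3, 4, 5, 12, 7, 8, 0, 10, 11, 6]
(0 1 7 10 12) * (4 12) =[1, 7, 2, 3, 12, 5, 6, 10, 8, 9, 4, 11, 0] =(0 1 7 10 4 12)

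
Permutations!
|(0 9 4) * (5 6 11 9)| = 6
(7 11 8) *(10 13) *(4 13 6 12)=[0, 1, 2, 3, 13, 5, 12, 11, 7, 9, 6, 8, 4, 10]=(4 13 10 6 12)(7 11 8)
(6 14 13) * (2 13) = (2 13 6 14) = [0, 1, 13, 3, 4, 5, 14, 7, 8, 9, 10, 11, 12, 6, 2]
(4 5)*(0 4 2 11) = [4, 1, 11, 3, 5, 2, 6, 7, 8, 9, 10, 0] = (0 4 5 2 11)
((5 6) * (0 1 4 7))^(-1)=((0 1 4 7)(5 6))^(-1)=(0 7 4 1)(5 6)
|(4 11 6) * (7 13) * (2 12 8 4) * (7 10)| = 6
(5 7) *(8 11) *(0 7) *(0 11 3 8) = (0 7 5 11)(3 8) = [7, 1, 2, 8, 4, 11, 6, 5, 3, 9, 10, 0]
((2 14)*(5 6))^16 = (14)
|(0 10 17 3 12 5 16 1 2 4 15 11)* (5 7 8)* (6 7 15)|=|(0 10 17 3 12 15 11)(1 2 4 6 7 8 5 16)|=56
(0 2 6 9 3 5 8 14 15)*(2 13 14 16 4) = (0 13 14 15)(2 6 9 3 5 8 16 4) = [13, 1, 6, 5, 2, 8, 9, 7, 16, 3, 10, 11, 12, 14, 15, 0, 4]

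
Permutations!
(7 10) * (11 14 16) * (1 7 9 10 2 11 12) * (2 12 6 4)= (1 7 12)(2 11 14 16 6 4)(9 10)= [0, 7, 11, 3, 2, 5, 4, 12, 8, 10, 9, 14, 1, 13, 16, 15, 6]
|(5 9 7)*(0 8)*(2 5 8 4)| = |(0 4 2 5 9 7 8)| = 7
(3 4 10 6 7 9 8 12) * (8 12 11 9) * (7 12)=(3 4 10 6 12)(7 8 11 9)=[0, 1, 2, 4, 10, 5, 12, 8, 11, 7, 6, 9, 3]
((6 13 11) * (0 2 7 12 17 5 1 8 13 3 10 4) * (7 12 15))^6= (0 8 4 1 10 5 3 17 6 12 11 2 13)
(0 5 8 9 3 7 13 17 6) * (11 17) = [5, 1, 2, 7, 4, 8, 0, 13, 9, 3, 10, 17, 12, 11, 14, 15, 16, 6] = (0 5 8 9 3 7 13 11 17 6)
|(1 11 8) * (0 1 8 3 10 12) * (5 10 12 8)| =15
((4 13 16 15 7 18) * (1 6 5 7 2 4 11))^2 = ((1 6 5 7 18 11)(2 4 13 16 15))^2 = (1 5 18)(2 13 15 4 16)(6 7 11)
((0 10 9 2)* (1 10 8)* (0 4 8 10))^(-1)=((0 10 9 2 4 8 1))^(-1)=(0 1 8 4 2 9 10)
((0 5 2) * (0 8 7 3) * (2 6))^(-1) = ((0 5 6 2 8 7 3))^(-1) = (0 3 7 8 2 6 5)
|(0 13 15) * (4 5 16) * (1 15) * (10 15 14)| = 6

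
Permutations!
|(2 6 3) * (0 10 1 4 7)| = 15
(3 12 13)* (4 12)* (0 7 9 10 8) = (0 7 9 10 8)(3 4 12 13) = [7, 1, 2, 4, 12, 5, 6, 9, 0, 10, 8, 11, 13, 3]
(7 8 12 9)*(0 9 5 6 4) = (0 9 7 8 12 5 6 4) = [9, 1, 2, 3, 0, 6, 4, 8, 12, 7, 10, 11, 5]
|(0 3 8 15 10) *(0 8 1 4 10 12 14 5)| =10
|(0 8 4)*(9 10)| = 6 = |(0 8 4)(9 10)|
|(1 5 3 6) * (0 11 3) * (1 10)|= |(0 11 3 6 10 1 5)|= 7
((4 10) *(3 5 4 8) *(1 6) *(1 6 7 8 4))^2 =(10)(1 8 5 7 3)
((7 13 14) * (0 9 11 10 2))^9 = ((0 9 11 10 2)(7 13 14))^9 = (14)(0 2 10 11 9)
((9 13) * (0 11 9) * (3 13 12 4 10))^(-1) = (0 13 3 10 4 12 9 11)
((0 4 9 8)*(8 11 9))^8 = ((0 4 8)(9 11))^8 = (11)(0 8 4)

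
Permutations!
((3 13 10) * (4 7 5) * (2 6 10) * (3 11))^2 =(2 10 3)(4 5 7)(6 11 13)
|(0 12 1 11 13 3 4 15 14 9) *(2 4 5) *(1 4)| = |(0 12 4 15 14 9)(1 11 13 3 5 2)| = 6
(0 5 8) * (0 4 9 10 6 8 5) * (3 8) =(3 8 4 9 10 6) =[0, 1, 2, 8, 9, 5, 3, 7, 4, 10, 6]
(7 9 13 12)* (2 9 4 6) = (2 9 13 12 7 4 6) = [0, 1, 9, 3, 6, 5, 2, 4, 8, 13, 10, 11, 7, 12]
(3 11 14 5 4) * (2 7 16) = (2 7 16)(3 11 14 5 4) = [0, 1, 7, 11, 3, 4, 6, 16, 8, 9, 10, 14, 12, 13, 5, 15, 2]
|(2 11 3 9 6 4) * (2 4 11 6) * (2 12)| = 6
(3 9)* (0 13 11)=[13, 1, 2, 9, 4, 5, 6, 7, 8, 3, 10, 0, 12, 11]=(0 13 11)(3 9)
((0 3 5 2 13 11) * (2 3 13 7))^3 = (13)(2 7)(3 5)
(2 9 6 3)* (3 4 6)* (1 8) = [0, 8, 9, 2, 6, 5, 4, 7, 1, 3] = (1 8)(2 9 3)(4 6)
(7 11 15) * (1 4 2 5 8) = (1 4 2 5 8)(7 11 15) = [0, 4, 5, 3, 2, 8, 6, 11, 1, 9, 10, 15, 12, 13, 14, 7]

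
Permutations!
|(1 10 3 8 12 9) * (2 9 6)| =|(1 10 3 8 12 6 2 9)| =8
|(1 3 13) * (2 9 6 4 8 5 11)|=21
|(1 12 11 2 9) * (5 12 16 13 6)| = 9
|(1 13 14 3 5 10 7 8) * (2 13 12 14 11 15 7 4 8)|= 40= |(1 12 14 3 5 10 4 8)(2 13 11 15 7)|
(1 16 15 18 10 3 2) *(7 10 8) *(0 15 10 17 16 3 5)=[15, 3, 1, 2, 4, 0, 6, 17, 7, 9, 5, 11, 12, 13, 14, 18, 10, 16, 8]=(0 15 18 8 7 17 16 10 5)(1 3 2)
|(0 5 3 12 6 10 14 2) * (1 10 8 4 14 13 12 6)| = 8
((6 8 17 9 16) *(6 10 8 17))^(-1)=(6 8 10 16 9 17)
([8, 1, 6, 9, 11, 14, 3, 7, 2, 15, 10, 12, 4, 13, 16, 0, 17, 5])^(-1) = [15, 1, 8, 6, 12, 17, 2, 7, 0, 3, 10, 4, 11, 13, 5, 9, 14, 16]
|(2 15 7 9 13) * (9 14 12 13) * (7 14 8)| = 10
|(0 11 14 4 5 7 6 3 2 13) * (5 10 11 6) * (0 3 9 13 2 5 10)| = 11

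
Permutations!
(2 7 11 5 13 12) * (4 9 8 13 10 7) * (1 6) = (1 6)(2 4 9 8 13 12)(5 10 7 11) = [0, 6, 4, 3, 9, 10, 1, 11, 13, 8, 7, 5, 2, 12]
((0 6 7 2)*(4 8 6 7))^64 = ((0 7 2)(4 8 6))^64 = (0 7 2)(4 8 6)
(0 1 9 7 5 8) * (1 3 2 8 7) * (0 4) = [3, 9, 8, 2, 0, 7, 6, 5, 4, 1] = (0 3 2 8 4)(1 9)(5 7)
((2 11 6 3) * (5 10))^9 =((2 11 6 3)(5 10))^9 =(2 11 6 3)(5 10)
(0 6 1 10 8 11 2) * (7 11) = (0 6 1 10 8 7 11 2) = [6, 10, 0, 3, 4, 5, 1, 11, 7, 9, 8, 2]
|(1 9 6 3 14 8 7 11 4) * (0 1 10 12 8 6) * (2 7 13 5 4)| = 6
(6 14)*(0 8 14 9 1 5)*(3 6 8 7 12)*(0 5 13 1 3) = (0 7 12)(1 13)(3 6 9)(8 14) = [7, 13, 2, 6, 4, 5, 9, 12, 14, 3, 10, 11, 0, 1, 8]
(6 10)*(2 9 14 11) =(2 9 14 11)(6 10) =[0, 1, 9, 3, 4, 5, 10, 7, 8, 14, 6, 2, 12, 13, 11]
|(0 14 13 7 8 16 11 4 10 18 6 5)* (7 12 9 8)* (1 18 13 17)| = |(0 14 17 1 18 6 5)(4 10 13 12 9 8 16 11)| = 56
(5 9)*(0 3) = [3, 1, 2, 0, 4, 9, 6, 7, 8, 5] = (0 3)(5 9)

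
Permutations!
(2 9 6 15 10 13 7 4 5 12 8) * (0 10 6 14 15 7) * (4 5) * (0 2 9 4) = (0 10 13 2 4)(5 12 8 9 14 15 6 7) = [10, 1, 4, 3, 0, 12, 7, 5, 9, 14, 13, 11, 8, 2, 15, 6]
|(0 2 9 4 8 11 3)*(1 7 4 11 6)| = |(0 2 9 11 3)(1 7 4 8 6)| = 5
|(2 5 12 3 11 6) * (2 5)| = 5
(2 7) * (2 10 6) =(2 7 10 6) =[0, 1, 7, 3, 4, 5, 2, 10, 8, 9, 6]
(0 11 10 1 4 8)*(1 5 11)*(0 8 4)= (0 1)(5 11 10)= [1, 0, 2, 3, 4, 11, 6, 7, 8, 9, 5, 10]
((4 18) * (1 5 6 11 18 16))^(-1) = ((1 5 6 11 18 4 16))^(-1) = (1 16 4 18 11 6 5)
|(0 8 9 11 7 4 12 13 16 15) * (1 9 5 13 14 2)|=24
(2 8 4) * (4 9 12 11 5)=[0, 1, 8, 3, 2, 4, 6, 7, 9, 12, 10, 5, 11]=(2 8 9 12 11 5 4)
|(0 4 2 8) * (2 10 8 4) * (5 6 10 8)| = 12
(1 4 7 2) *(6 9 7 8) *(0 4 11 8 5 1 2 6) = (0 4 5 1 11 8)(6 9 7) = [4, 11, 2, 3, 5, 1, 9, 6, 0, 7, 10, 8]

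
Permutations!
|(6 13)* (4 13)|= 3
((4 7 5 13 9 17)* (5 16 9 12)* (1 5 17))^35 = ((1 5 13 12 17 4 7 16 9))^35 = (1 9 16 7 4 17 12 13 5)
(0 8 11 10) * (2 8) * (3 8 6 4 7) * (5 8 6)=(0 2 5 8 11 10)(3 6 4 7)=[2, 1, 5, 6, 7, 8, 4, 3, 11, 9, 0, 10]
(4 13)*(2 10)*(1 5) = (1 5)(2 10)(4 13) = [0, 5, 10, 3, 13, 1, 6, 7, 8, 9, 2, 11, 12, 4]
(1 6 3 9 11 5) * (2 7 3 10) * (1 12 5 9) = (1 6 10 2 7 3)(5 12)(9 11) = [0, 6, 7, 1, 4, 12, 10, 3, 8, 11, 2, 9, 5]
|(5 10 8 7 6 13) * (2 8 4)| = 8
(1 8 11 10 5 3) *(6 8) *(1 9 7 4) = (1 6 8 11 10 5 3 9 7 4) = [0, 6, 2, 9, 1, 3, 8, 4, 11, 7, 5, 10]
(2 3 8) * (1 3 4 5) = (1 3 8 2 4 5) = [0, 3, 4, 8, 5, 1, 6, 7, 2]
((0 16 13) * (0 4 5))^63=((0 16 13 4 5))^63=(0 4 16 5 13)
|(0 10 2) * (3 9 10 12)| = 6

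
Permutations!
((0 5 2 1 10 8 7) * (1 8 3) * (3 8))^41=((0 5 2 3 1 10 8 7))^41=(0 5 2 3 1 10 8 7)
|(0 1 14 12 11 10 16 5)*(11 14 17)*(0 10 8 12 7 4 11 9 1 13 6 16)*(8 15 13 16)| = 36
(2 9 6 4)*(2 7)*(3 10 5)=[0, 1, 9, 10, 7, 3, 4, 2, 8, 6, 5]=(2 9 6 4 7)(3 10 5)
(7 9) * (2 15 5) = (2 15 5)(7 9) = [0, 1, 15, 3, 4, 2, 6, 9, 8, 7, 10, 11, 12, 13, 14, 5]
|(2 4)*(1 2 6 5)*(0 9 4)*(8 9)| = |(0 8 9 4 6 5 1 2)| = 8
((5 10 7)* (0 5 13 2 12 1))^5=(0 2 10 1 13 5 12 7)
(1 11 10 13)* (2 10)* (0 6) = (0 6)(1 11 2 10 13) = [6, 11, 10, 3, 4, 5, 0, 7, 8, 9, 13, 2, 12, 1]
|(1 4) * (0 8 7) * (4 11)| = 3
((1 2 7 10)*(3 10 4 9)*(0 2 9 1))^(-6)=(0 7 1 3)(2 4 9 10)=((0 2 7 4 1 9 3 10))^(-6)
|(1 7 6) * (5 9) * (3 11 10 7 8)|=14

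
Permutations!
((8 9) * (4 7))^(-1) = ((4 7)(8 9))^(-1) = (4 7)(8 9)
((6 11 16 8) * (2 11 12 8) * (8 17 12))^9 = (6 8)(12 17)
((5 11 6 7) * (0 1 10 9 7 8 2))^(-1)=((0 1 10 9 7 5 11 6 8 2))^(-1)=(0 2 8 6 11 5 7 9 10 1)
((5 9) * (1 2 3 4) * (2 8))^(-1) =((1 8 2 3 4)(5 9))^(-1) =(1 4 3 2 8)(5 9)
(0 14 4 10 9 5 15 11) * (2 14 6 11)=(0 6 11)(2 14 4 10 9 5 15)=[6, 1, 14, 3, 10, 15, 11, 7, 8, 5, 9, 0, 12, 13, 4, 2]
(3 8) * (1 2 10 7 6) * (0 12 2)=(0 12 2 10 7 6 1)(3 8)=[12, 0, 10, 8, 4, 5, 1, 6, 3, 9, 7, 11, 2]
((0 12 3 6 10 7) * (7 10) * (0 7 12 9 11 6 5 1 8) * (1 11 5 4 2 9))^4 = ((0 1 8)(2 9 5 11 6 12 3 4))^4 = (0 1 8)(2 6)(3 5)(4 11)(9 12)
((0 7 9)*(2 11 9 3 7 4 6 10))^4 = (0 2 4 11 6 9 10)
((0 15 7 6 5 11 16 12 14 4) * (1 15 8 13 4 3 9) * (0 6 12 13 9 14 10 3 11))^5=((0 8 9 1 15 7 12 10 3 14 11 16 13 4 6 5))^5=(0 7 11 5 15 14 6 1 3 4 9 10 13 8 12 16)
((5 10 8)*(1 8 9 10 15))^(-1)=((1 8 5 15)(9 10))^(-1)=(1 15 5 8)(9 10)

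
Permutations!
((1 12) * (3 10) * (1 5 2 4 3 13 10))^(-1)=(1 3 4 2 5 12)(10 13)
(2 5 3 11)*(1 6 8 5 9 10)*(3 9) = (1 6 8 5 9 10)(2 3 11) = [0, 6, 3, 11, 4, 9, 8, 7, 5, 10, 1, 2]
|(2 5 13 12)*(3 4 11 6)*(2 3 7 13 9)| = |(2 5 9)(3 4 11 6 7 13 12)| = 21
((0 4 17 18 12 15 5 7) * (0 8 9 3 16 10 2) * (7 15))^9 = ((0 4 17 18 12 7 8 9 3 16 10 2)(5 15))^9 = (0 16 8 18)(2 3 7 17)(4 10 9 12)(5 15)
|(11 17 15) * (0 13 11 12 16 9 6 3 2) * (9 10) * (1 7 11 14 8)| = 16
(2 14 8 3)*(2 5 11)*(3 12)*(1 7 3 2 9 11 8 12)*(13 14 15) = (1 7 3 5 8)(2 15 13 14 12)(9 11) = [0, 7, 15, 5, 4, 8, 6, 3, 1, 11, 10, 9, 2, 14, 12, 13]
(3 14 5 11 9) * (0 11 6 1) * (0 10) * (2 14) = (0 11 9 3 2 14 5 6 1 10) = [11, 10, 14, 2, 4, 6, 1, 7, 8, 3, 0, 9, 12, 13, 5]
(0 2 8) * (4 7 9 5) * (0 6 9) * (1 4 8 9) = (0 2 9 5 8 6 1 4 7) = [2, 4, 9, 3, 7, 8, 1, 0, 6, 5]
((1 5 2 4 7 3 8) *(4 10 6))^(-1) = (1 8 3 7 4 6 10 2 5)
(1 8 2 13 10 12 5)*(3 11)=(1 8 2 13 10 12 5)(3 11)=[0, 8, 13, 11, 4, 1, 6, 7, 2, 9, 12, 3, 5, 10]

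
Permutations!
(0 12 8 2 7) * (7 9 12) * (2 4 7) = [2, 1, 9, 3, 7, 5, 6, 0, 4, 12, 10, 11, 8] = (0 2 9 12 8 4 7)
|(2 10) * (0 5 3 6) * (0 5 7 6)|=10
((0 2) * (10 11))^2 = (11)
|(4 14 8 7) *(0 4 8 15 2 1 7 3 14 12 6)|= 28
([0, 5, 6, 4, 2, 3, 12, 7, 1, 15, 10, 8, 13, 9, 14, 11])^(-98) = [0, 11, 3, 1, 5, 8, 4, 7, 15, 12, 10, 9, 2, 6, 14, 13]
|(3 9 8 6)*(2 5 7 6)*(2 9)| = 10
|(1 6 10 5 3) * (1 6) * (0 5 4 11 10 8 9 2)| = 21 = |(0 5 3 6 8 9 2)(4 11 10)|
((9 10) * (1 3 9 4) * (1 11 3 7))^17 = (1 7)(3 10 11 9 4)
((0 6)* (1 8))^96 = (8)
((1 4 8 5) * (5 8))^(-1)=(8)(1 5 4)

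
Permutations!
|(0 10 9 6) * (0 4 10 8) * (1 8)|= 12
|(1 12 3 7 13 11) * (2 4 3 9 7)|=|(1 12 9 7 13 11)(2 4 3)|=6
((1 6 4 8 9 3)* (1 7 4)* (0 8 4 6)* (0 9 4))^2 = (0 4 8)(1 3 6 9 7)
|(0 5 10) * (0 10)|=2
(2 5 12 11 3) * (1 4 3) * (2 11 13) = [0, 4, 5, 11, 3, 12, 6, 7, 8, 9, 10, 1, 13, 2] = (1 4 3 11)(2 5 12 13)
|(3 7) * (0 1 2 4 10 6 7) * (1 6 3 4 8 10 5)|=|(0 6 7 4 5 1 2 8 10 3)|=10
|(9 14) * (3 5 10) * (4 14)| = 3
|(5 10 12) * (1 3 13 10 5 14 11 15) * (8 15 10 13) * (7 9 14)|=12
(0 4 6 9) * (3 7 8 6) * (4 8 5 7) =[8, 1, 2, 4, 3, 7, 9, 5, 6, 0] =(0 8 6 9)(3 4)(5 7)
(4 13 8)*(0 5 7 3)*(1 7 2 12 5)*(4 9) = [1, 7, 12, 0, 13, 2, 6, 3, 9, 4, 10, 11, 5, 8] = (0 1 7 3)(2 12 5)(4 13 8 9)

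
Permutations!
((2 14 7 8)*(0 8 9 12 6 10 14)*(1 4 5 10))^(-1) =((0 8 2)(1 4 5 10 14 7 9 12 6))^(-1) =(0 2 8)(1 6 12 9 7 14 10 5 4)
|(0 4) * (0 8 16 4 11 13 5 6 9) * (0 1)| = |(0 11 13 5 6 9 1)(4 8 16)| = 21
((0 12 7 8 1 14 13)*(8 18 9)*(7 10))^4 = (0 18 14 10 8)(1 12 9 13 7)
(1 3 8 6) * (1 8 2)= (1 3 2)(6 8)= [0, 3, 1, 2, 4, 5, 8, 7, 6]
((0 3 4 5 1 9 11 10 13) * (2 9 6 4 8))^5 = (0 11 8 13 9 3 10 2)(1 6 4 5)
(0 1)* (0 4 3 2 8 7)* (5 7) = [1, 4, 8, 2, 3, 7, 6, 0, 5] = (0 1 4 3 2 8 5 7)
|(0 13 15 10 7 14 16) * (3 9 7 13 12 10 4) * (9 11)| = 12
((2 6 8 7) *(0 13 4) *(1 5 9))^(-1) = (0 4 13)(1 9 5)(2 7 8 6)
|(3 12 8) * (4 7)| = 6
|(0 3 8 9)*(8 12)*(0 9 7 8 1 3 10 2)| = |(0 10 2)(1 3 12)(7 8)| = 6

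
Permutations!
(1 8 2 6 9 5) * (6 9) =(1 8 2 9 5) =[0, 8, 9, 3, 4, 1, 6, 7, 2, 5]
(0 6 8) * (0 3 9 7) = (0 6 8 3 9 7) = [6, 1, 2, 9, 4, 5, 8, 0, 3, 7]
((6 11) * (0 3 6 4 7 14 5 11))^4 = ((0 3 6)(4 7 14 5 11))^4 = (0 3 6)(4 11 5 14 7)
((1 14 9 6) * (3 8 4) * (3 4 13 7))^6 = ((1 14 9 6)(3 8 13 7))^6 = (1 9)(3 13)(6 14)(7 8)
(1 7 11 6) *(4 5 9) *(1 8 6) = (1 7 11)(4 5 9)(6 8) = [0, 7, 2, 3, 5, 9, 8, 11, 6, 4, 10, 1]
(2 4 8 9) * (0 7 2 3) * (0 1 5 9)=(0 7 2 4 8)(1 5 9 3)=[7, 5, 4, 1, 8, 9, 6, 2, 0, 3]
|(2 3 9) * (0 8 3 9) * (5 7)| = 6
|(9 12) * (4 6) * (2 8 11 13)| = 4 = |(2 8 11 13)(4 6)(9 12)|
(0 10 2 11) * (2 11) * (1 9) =[10, 9, 2, 3, 4, 5, 6, 7, 8, 1, 11, 0] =(0 10 11)(1 9)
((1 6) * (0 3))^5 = (0 3)(1 6)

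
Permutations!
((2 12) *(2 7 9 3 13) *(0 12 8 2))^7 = ((0 12 7 9 3 13)(2 8))^7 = (0 12 7 9 3 13)(2 8)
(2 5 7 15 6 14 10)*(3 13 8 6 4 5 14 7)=(2 14 10)(3 13 8 6 7 15 4 5)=[0, 1, 14, 13, 5, 3, 7, 15, 6, 9, 2, 11, 12, 8, 10, 4]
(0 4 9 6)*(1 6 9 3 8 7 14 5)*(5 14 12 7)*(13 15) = (0 4 3 8 5 1 6)(7 12)(13 15) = [4, 6, 2, 8, 3, 1, 0, 12, 5, 9, 10, 11, 7, 15, 14, 13]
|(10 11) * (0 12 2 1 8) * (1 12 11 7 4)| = 14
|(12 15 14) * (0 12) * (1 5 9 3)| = |(0 12 15 14)(1 5 9 3)| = 4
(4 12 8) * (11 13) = [0, 1, 2, 3, 12, 5, 6, 7, 4, 9, 10, 13, 8, 11] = (4 12 8)(11 13)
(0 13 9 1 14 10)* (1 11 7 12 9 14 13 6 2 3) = [6, 13, 3, 1, 4, 5, 2, 12, 8, 11, 0, 7, 9, 14, 10] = (0 6 2 3 1 13 14 10)(7 12 9 11)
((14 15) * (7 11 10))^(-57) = ((7 11 10)(14 15))^(-57) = (14 15)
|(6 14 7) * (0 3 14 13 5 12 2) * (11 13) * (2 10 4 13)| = 35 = |(0 3 14 7 6 11 2)(4 13 5 12 10)|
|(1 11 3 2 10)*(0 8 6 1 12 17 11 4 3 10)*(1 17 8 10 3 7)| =|(0 10 12 8 6 17 11 3 2)(1 4 7)| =9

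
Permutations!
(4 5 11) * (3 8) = (3 8)(4 5 11) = [0, 1, 2, 8, 5, 11, 6, 7, 3, 9, 10, 4]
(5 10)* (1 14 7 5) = [0, 14, 2, 3, 4, 10, 6, 5, 8, 9, 1, 11, 12, 13, 7] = (1 14 7 5 10)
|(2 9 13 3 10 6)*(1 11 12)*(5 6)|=|(1 11 12)(2 9 13 3 10 5 6)|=21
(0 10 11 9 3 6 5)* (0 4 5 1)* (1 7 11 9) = (0 10 9 3 6 7 11 1)(4 5) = [10, 0, 2, 6, 5, 4, 7, 11, 8, 3, 9, 1]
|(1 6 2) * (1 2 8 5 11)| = 5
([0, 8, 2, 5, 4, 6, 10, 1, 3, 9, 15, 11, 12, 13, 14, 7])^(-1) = (1 7 15 10 6 5 3 8)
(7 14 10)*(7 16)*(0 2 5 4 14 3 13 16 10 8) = [2, 1, 5, 13, 14, 4, 6, 3, 0, 9, 10, 11, 12, 16, 8, 15, 7] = (0 2 5 4 14 8)(3 13 16 7)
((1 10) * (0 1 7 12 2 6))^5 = ((0 1 10 7 12 2 6))^5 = (0 2 7 1 6 12 10)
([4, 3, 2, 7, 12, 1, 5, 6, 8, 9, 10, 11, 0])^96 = (12)(1 3 7 6 5)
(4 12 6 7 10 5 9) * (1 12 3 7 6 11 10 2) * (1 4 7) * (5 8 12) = (1 5 9 7 2 4 3)(8 12 11 10) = [0, 5, 4, 1, 3, 9, 6, 2, 12, 7, 8, 10, 11]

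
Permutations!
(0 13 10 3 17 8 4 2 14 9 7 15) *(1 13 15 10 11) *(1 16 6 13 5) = (0 15)(1 5)(2 14 9 7 10 3 17 8 4)(6 13 11 16) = [15, 5, 14, 17, 2, 1, 13, 10, 4, 7, 3, 16, 12, 11, 9, 0, 6, 8]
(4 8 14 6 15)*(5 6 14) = (4 8 5 6 15) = [0, 1, 2, 3, 8, 6, 15, 7, 5, 9, 10, 11, 12, 13, 14, 4]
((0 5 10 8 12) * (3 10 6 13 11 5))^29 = (0 12 8 10 3)(5 6 13 11) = ((0 3 10 8 12)(5 6 13 11))^29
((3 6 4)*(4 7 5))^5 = ((3 6 7 5 4))^5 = (7)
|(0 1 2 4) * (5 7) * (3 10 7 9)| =|(0 1 2 4)(3 10 7 5 9)| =20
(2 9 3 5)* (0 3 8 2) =[3, 1, 9, 5, 4, 0, 6, 7, 2, 8] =(0 3 5)(2 9 8)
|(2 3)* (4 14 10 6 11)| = |(2 3)(4 14 10 6 11)| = 10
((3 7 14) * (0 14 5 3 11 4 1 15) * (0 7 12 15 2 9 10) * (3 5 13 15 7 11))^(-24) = (0 3 7 15 4 2 10 14 12 13 11 1 9)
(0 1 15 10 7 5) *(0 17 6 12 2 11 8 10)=(0 1 15)(2 11 8 10 7 5 17 6 12)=[1, 15, 11, 3, 4, 17, 12, 5, 10, 9, 7, 8, 2, 13, 14, 0, 16, 6]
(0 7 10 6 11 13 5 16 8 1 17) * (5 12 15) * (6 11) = (0 7 10 11 13 12 15 5 16 8 1 17) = [7, 17, 2, 3, 4, 16, 6, 10, 1, 9, 11, 13, 15, 12, 14, 5, 8, 0]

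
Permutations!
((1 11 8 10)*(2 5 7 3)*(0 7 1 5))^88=((0 7 3 2)(1 11 8 10 5))^88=(1 10 11 5 8)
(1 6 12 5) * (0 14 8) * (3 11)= (0 14 8)(1 6 12 5)(3 11)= [14, 6, 2, 11, 4, 1, 12, 7, 0, 9, 10, 3, 5, 13, 8]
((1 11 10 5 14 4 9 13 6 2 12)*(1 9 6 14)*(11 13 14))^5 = (2 6 4 14 9 12)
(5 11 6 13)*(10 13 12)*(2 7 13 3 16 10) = [0, 1, 7, 16, 4, 11, 12, 13, 8, 9, 3, 6, 2, 5, 14, 15, 10] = (2 7 13 5 11 6 12)(3 16 10)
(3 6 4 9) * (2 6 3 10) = (2 6 4 9 10) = [0, 1, 6, 3, 9, 5, 4, 7, 8, 10, 2]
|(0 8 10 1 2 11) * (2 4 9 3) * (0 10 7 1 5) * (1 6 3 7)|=12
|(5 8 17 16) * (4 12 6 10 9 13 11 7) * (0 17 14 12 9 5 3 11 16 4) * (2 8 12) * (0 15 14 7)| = 40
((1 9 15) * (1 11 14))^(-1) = (1 14 11 15 9)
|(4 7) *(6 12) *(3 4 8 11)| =10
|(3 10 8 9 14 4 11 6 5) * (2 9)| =10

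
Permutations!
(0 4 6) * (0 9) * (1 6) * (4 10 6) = (0 10 6 9)(1 4) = [10, 4, 2, 3, 1, 5, 9, 7, 8, 0, 6]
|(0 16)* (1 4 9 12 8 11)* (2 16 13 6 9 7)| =12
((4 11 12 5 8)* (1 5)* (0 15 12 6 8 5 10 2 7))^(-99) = ((0 15 12 1 10 2 7)(4 11 6 8))^(-99) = (0 7 2 10 1 12 15)(4 11 6 8)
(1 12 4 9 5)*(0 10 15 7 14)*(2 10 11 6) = [11, 12, 10, 3, 9, 1, 2, 14, 8, 5, 15, 6, 4, 13, 0, 7] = (0 11 6 2 10 15 7 14)(1 12 4 9 5)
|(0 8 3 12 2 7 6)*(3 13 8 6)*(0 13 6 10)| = 12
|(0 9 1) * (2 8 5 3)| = 12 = |(0 9 1)(2 8 5 3)|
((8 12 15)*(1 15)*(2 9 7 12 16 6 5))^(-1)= (1 12 7 9 2 5 6 16 8 15)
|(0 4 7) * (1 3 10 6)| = 12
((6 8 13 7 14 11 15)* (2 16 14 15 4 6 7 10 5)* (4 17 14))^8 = (11 14 17)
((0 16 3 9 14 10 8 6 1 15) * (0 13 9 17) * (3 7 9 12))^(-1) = (0 17 3 12 13 15 1 6 8 10 14 9 7 16)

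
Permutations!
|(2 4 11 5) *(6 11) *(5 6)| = |(2 4 5)(6 11)| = 6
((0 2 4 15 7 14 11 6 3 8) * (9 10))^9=((0 2 4 15 7 14 11 6 3 8)(9 10))^9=(0 8 3 6 11 14 7 15 4 2)(9 10)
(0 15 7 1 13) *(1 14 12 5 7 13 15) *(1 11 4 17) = (0 11 4 17 1 15 13)(5 7 14 12) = [11, 15, 2, 3, 17, 7, 6, 14, 8, 9, 10, 4, 5, 0, 12, 13, 16, 1]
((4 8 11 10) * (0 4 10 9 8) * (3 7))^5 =((0 4)(3 7)(8 11 9))^5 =(0 4)(3 7)(8 9 11)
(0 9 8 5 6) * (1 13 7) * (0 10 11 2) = [9, 13, 0, 3, 4, 6, 10, 1, 5, 8, 11, 2, 12, 7] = (0 9 8 5 6 10 11 2)(1 13 7)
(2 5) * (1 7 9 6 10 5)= (1 7 9 6 10 5 2)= [0, 7, 1, 3, 4, 2, 10, 9, 8, 6, 5]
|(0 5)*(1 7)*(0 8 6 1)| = |(0 5 8 6 1 7)| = 6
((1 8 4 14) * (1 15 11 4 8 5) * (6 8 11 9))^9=((1 5)(4 14 15 9 6 8 11))^9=(1 5)(4 15 6 11 14 9 8)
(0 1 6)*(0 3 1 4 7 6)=(0 4 7 6 3 1)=[4, 0, 2, 1, 7, 5, 3, 6]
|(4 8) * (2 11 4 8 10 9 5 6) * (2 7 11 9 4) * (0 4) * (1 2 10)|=|(0 4 1 2 9 5 6 7 11 10)|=10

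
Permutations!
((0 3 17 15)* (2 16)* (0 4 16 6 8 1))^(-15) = ((0 3 17 15 4 16 2 6 8 1))^(-15) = (0 16)(1 4)(2 3)(6 17)(8 15)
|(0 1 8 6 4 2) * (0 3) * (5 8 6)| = |(0 1 6 4 2 3)(5 8)| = 6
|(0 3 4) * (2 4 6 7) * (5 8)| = |(0 3 6 7 2 4)(5 8)| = 6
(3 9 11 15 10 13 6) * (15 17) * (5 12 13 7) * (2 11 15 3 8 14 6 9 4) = (2 11 17 3 4)(5 12 13 9 15 10 7)(6 8 14) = [0, 1, 11, 4, 2, 12, 8, 5, 14, 15, 7, 17, 13, 9, 6, 10, 16, 3]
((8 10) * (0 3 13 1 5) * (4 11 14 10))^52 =((0 3 13 1 5)(4 11 14 10 8))^52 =(0 13 5 3 1)(4 14 8 11 10)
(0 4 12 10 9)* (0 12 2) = (0 4 2)(9 12 10) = [4, 1, 0, 3, 2, 5, 6, 7, 8, 12, 9, 11, 10]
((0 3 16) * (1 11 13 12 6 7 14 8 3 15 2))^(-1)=(0 16 3 8 14 7 6 12 13 11 1 2 15)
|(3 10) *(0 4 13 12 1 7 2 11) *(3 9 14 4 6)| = |(0 6 3 10 9 14 4 13 12 1 7 2 11)| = 13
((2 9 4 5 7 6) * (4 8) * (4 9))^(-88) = ((2 4 5 7 6)(8 9))^(-88) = (9)(2 5 6 4 7)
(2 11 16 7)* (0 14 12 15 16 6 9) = (0 14 12 15 16 7 2 11 6 9) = [14, 1, 11, 3, 4, 5, 9, 2, 8, 0, 10, 6, 15, 13, 12, 16, 7]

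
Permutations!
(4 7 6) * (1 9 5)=(1 9 5)(4 7 6)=[0, 9, 2, 3, 7, 1, 4, 6, 8, 5]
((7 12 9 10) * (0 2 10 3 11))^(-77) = (0 7 3 2 12 11 10 9)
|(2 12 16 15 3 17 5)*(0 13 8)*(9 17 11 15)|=6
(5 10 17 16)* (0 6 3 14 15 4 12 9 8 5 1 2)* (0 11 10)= (0 6 3 14 15 4 12 9 8 5)(1 2 11 10 17 16)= [6, 2, 11, 14, 12, 0, 3, 7, 5, 8, 17, 10, 9, 13, 15, 4, 1, 16]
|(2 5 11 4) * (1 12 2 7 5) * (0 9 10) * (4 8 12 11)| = 15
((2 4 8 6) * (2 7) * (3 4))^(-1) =(2 7 6 8 4 3)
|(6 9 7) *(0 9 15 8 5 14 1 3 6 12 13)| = 35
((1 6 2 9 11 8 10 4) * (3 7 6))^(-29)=((1 3 7 6 2 9 11 8 10 4))^(-29)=(1 3 7 6 2 9 11 8 10 4)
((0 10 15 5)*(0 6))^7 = (0 15 6 10 5)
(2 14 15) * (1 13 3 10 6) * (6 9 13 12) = [0, 12, 14, 10, 4, 5, 1, 7, 8, 13, 9, 11, 6, 3, 15, 2] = (1 12 6)(2 14 15)(3 10 9 13)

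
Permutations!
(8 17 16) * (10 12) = (8 17 16)(10 12) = [0, 1, 2, 3, 4, 5, 6, 7, 17, 9, 12, 11, 10, 13, 14, 15, 8, 16]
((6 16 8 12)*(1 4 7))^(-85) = (1 7 4)(6 12 8 16)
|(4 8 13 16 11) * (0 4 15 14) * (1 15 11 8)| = 15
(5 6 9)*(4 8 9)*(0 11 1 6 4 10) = [11, 6, 2, 3, 8, 4, 10, 7, 9, 5, 0, 1] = (0 11 1 6 10)(4 8 9 5)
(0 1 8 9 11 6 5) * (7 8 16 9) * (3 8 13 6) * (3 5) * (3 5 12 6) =[1, 16, 2, 8, 4, 0, 5, 13, 7, 11, 10, 12, 6, 3, 14, 15, 9] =(0 1 16 9 11 12 6 5)(3 8 7 13)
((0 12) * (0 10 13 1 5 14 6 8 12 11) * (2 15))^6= (15)(1 10 8 14)(5 13 12 6)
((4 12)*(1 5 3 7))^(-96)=((1 5 3 7)(4 12))^(-96)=(12)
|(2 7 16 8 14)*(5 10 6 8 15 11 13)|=11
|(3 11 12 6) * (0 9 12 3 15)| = |(0 9 12 6 15)(3 11)| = 10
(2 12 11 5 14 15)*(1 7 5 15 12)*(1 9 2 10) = (1 7 5 14 12 11 15 10)(2 9) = [0, 7, 9, 3, 4, 14, 6, 5, 8, 2, 1, 15, 11, 13, 12, 10]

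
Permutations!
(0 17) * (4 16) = (0 17)(4 16) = [17, 1, 2, 3, 16, 5, 6, 7, 8, 9, 10, 11, 12, 13, 14, 15, 4, 0]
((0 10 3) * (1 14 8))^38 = (0 3 10)(1 8 14)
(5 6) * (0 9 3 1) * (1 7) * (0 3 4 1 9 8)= (0 8)(1 3 7 9 4)(5 6)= [8, 3, 2, 7, 1, 6, 5, 9, 0, 4]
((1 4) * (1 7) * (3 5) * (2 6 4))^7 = ((1 2 6 4 7)(3 5))^7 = (1 6 7 2 4)(3 5)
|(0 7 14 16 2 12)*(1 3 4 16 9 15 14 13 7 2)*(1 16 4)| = 6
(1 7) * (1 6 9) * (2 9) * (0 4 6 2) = (0 4 6)(1 7 2 9) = [4, 7, 9, 3, 6, 5, 0, 2, 8, 1]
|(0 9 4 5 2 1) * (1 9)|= 4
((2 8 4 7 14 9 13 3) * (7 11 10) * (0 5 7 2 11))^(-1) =(0 4 8 2 10 11 3 13 9 14 7 5)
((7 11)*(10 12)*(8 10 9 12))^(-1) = (7 11)(8 10)(9 12)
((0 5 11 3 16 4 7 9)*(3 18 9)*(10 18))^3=(0 10)(3 7 4 16)(5 18)(9 11)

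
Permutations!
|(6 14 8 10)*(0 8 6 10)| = |(0 8)(6 14)| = 2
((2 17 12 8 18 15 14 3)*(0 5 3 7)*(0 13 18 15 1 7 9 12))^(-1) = ((0 5 3 2 17)(1 7 13 18)(8 15 14 9 12))^(-1) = (0 17 2 3 5)(1 18 13 7)(8 12 9 14 15)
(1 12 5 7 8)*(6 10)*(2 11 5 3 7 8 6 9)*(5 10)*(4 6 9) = (1 12 3 7 9 2 11 10 4 6 5 8) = [0, 12, 11, 7, 6, 8, 5, 9, 1, 2, 4, 10, 3]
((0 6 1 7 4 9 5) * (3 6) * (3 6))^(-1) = (0 5 9 4 7 1 6)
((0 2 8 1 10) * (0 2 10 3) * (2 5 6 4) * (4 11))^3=((0 10 5 6 11 4 2 8 1 3))^3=(0 6 2 3 5 4 1 10 11 8)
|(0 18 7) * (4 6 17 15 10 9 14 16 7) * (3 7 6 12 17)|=|(0 18 4 12 17 15 10 9 14 16 6 3 7)|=13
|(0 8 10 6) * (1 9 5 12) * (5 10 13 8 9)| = |(0 9 10 6)(1 5 12)(8 13)| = 12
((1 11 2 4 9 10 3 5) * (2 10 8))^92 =(1 10 5 11 3)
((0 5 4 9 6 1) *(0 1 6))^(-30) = (0 4)(5 9)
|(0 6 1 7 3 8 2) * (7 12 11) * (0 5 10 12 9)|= 8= |(0 6 1 9)(2 5 10 12 11 7 3 8)|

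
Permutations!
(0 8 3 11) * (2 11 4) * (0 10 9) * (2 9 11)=(0 8 3 4 9)(10 11)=[8, 1, 2, 4, 9, 5, 6, 7, 3, 0, 11, 10]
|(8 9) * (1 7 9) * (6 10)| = 4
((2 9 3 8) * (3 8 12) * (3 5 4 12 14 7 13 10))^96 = ((2 9 8)(3 14 7 13 10)(4 12 5))^96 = (3 14 7 13 10)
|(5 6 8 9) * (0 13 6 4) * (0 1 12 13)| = |(1 12 13 6 8 9 5 4)| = 8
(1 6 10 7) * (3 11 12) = (1 6 10 7)(3 11 12) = [0, 6, 2, 11, 4, 5, 10, 1, 8, 9, 7, 12, 3]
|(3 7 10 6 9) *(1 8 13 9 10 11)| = 14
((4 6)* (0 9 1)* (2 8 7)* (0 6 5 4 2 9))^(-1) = ((1 6 2 8 7 9)(4 5))^(-1) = (1 9 7 8 2 6)(4 5)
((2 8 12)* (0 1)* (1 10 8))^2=(0 8 2)(1 10 12)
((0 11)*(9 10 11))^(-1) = ((0 9 10 11))^(-1) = (0 11 10 9)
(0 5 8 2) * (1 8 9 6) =[5, 8, 0, 3, 4, 9, 1, 7, 2, 6] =(0 5 9 6 1 8 2)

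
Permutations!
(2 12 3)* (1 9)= (1 9)(2 12 3)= [0, 9, 12, 2, 4, 5, 6, 7, 8, 1, 10, 11, 3]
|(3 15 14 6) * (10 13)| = 4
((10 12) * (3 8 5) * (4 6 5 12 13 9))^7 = (3 6 9 10 8 5 4 13 12)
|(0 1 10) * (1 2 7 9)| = 6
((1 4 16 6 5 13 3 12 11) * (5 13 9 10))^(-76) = (1 13)(3 4)(5 10 9)(6 11)(12 16)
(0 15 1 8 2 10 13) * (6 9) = (0 15 1 8 2 10 13)(6 9) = [15, 8, 10, 3, 4, 5, 9, 7, 2, 6, 13, 11, 12, 0, 14, 1]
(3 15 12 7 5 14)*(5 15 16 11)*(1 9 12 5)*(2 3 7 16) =(1 9 12 16 11)(2 3)(5 14 7 15) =[0, 9, 3, 2, 4, 14, 6, 15, 8, 12, 10, 1, 16, 13, 7, 5, 11]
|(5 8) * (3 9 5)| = 4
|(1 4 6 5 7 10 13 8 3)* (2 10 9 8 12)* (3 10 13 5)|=60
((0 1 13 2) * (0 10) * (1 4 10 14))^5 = (0 10 4)(1 13 2 14)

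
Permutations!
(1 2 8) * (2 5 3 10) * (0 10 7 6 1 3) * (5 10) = [5, 10, 8, 7, 4, 0, 1, 6, 3, 9, 2] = (0 5)(1 10 2 8 3 7 6)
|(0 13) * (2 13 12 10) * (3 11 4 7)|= 20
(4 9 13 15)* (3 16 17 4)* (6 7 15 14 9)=(3 16 17 4 6 7 15)(9 13 14)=[0, 1, 2, 16, 6, 5, 7, 15, 8, 13, 10, 11, 12, 14, 9, 3, 17, 4]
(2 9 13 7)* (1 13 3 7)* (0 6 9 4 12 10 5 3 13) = [6, 0, 4, 7, 12, 3, 9, 2, 8, 13, 5, 11, 10, 1] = (0 6 9 13 1)(2 4 12 10 5 3 7)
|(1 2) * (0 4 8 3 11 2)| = 7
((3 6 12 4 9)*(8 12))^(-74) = (3 4 8)(6 9 12)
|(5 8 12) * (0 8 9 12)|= 6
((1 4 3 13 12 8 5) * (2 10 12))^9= (13)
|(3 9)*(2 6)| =|(2 6)(3 9)| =2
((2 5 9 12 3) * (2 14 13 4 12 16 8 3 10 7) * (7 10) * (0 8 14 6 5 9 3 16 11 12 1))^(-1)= (0 1 4 13 14 16 8)(2 7 12 11 9)(3 5 6)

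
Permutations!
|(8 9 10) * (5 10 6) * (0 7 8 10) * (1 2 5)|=8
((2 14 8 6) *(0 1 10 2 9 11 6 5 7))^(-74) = (0 5 14 10)(1 7 8 2)(6 9 11)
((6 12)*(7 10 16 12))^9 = ((6 7 10 16 12))^9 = (6 12 16 10 7)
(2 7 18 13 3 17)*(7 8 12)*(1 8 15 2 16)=(1 8 12 7 18 13 3 17 16)(2 15)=[0, 8, 15, 17, 4, 5, 6, 18, 12, 9, 10, 11, 7, 3, 14, 2, 1, 16, 13]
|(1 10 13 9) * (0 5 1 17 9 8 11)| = |(0 5 1 10 13 8 11)(9 17)| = 14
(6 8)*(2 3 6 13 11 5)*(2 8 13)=[0, 1, 3, 6, 4, 8, 13, 7, 2, 9, 10, 5, 12, 11]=(2 3 6 13 11 5 8)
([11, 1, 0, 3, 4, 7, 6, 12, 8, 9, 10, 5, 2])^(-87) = [7, 1, 5, 3, 4, 2, 6, 0, 8, 9, 10, 12, 11]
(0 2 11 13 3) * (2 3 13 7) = (13)(0 3)(2 11 7) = [3, 1, 11, 0, 4, 5, 6, 2, 8, 9, 10, 7, 12, 13]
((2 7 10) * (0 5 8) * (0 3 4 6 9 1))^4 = ((0 5 8 3 4 6 9 1)(2 7 10))^4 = (0 4)(1 3)(2 7 10)(5 6)(8 9)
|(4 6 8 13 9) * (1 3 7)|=15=|(1 3 7)(4 6 8 13 9)|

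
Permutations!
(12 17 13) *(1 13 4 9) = (1 13 12 17 4 9) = [0, 13, 2, 3, 9, 5, 6, 7, 8, 1, 10, 11, 17, 12, 14, 15, 16, 4]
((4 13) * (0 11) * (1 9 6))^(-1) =(0 11)(1 6 9)(4 13)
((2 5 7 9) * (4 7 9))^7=((2 5 9)(4 7))^7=(2 5 9)(4 7)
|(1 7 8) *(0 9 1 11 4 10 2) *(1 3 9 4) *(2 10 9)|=20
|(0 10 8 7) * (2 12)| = 4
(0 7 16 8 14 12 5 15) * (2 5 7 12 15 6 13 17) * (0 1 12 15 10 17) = (0 15 1 12 7 16 8 14 10 17 2 5 6 13) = [15, 12, 5, 3, 4, 6, 13, 16, 14, 9, 17, 11, 7, 0, 10, 1, 8, 2]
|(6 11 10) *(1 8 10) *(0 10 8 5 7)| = 7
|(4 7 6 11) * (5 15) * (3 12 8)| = 12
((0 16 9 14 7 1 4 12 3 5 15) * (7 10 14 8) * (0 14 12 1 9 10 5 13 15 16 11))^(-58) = (3 10 5 15)(7 8 9)(12 16 14 13)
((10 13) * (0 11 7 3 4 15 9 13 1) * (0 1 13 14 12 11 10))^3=((0 10 13)(3 4 15 9 14 12 11 7))^3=(3 9 11 4 14 7 15 12)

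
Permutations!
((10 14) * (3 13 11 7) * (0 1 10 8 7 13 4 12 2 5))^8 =((0 1 10 14 8 7 3 4 12 2 5)(11 13))^8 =(0 12 7 10 5 4 8 1 2 3 14)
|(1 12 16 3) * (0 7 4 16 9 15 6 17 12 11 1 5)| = |(0 7 4 16 3 5)(1 11)(6 17 12 9 15)| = 30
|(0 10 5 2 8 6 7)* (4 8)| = 8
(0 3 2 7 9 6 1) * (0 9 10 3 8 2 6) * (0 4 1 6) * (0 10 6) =(0 8 2 7 6)(1 9 4)(3 10) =[8, 9, 7, 10, 1, 5, 0, 6, 2, 4, 3]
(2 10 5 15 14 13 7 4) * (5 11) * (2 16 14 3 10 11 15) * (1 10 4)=(1 10 15 3 4 16 14 13 7)(2 11 5)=[0, 10, 11, 4, 16, 2, 6, 1, 8, 9, 15, 5, 12, 7, 13, 3, 14]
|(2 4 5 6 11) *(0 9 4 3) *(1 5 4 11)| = 15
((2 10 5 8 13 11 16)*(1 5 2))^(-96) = (16)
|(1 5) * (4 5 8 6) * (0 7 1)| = 7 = |(0 7 1 8 6 4 5)|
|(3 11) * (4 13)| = 2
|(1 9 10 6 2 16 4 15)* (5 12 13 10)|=11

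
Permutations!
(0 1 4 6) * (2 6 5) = (0 1 4 5 2 6) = [1, 4, 6, 3, 5, 2, 0]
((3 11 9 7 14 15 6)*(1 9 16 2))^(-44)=(1 3 7 16 15)(2 6 9 11 14)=((1 9 7 14 15 6 3 11 16 2))^(-44)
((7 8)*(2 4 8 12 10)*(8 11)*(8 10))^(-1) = (2 10 11 4)(7 8 12) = ((2 4 11 10)(7 12 8))^(-1)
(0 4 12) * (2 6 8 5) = (0 4 12)(2 6 8 5) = [4, 1, 6, 3, 12, 2, 8, 7, 5, 9, 10, 11, 0]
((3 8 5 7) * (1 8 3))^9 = ((1 8 5 7))^9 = (1 8 5 7)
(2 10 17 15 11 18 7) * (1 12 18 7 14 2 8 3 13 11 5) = (1 12 18 14 2 10 17 15 5)(3 13 11 7 8) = [0, 12, 10, 13, 4, 1, 6, 8, 3, 9, 17, 7, 18, 11, 2, 5, 16, 15, 14]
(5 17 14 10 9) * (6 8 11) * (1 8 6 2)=[0, 8, 1, 3, 4, 17, 6, 7, 11, 5, 9, 2, 12, 13, 10, 15, 16, 14]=(1 8 11 2)(5 17 14 10 9)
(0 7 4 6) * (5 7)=(0 5 7 4 6)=[5, 1, 2, 3, 6, 7, 0, 4]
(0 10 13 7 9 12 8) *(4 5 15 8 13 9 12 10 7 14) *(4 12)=(0 7 4 5 15 8)(9 10)(12 13 14)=[7, 1, 2, 3, 5, 15, 6, 4, 0, 10, 9, 11, 13, 14, 12, 8]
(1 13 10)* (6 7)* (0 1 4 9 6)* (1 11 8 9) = (0 11 8 9 6 7)(1 13 10 4) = [11, 13, 2, 3, 1, 5, 7, 0, 9, 6, 4, 8, 12, 10]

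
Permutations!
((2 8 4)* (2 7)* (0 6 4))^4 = (0 2 4)(6 8 7)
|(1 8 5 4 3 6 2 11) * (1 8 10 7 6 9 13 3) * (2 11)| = |(1 10 7 6 11 8 5 4)(3 9 13)| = 24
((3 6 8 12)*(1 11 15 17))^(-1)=(1 17 15 11)(3 12 8 6)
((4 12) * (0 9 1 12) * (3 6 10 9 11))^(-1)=(0 4 12 1 9 10 6 3 11)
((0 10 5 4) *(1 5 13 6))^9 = (0 13 1 4 10 6 5)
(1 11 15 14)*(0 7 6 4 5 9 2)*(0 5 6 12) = (0 7 12)(1 11 15 14)(2 5 9)(4 6) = [7, 11, 5, 3, 6, 9, 4, 12, 8, 2, 10, 15, 0, 13, 1, 14]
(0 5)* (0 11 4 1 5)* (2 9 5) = [0, 2, 9, 3, 1, 11, 6, 7, 8, 5, 10, 4] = (1 2 9 5 11 4)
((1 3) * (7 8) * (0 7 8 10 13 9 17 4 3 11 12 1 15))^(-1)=(0 15 3 4 17 9 13 10 7)(1 12 11)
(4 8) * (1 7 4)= (1 7 4 8)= [0, 7, 2, 3, 8, 5, 6, 4, 1]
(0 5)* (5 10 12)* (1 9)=[10, 9, 2, 3, 4, 0, 6, 7, 8, 1, 12, 11, 5]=(0 10 12 5)(1 9)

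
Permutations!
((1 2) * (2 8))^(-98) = (1 8 2) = ((1 8 2))^(-98)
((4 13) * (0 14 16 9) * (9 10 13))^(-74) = ((0 14 16 10 13 4 9))^(-74) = (0 10 9 16 4 14 13)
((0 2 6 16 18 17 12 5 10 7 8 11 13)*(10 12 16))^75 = ((0 2 6 10 7 8 11 13)(5 12)(16 18 17))^75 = (18)(0 10 11 2 7 13 6 8)(5 12)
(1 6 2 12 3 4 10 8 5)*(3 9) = [0, 6, 12, 4, 10, 1, 2, 7, 5, 3, 8, 11, 9] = (1 6 2 12 9 3 4 10 8 5)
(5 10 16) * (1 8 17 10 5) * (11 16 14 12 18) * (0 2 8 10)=[2, 10, 8, 3, 4, 5, 6, 7, 17, 9, 14, 16, 18, 13, 12, 15, 1, 0, 11]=(0 2 8 17)(1 10 14 12 18 11 16)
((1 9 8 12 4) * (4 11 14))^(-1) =((1 9 8 12 11 14 4))^(-1) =(1 4 14 11 12 8 9)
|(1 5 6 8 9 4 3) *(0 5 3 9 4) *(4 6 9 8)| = |(0 5 9)(1 3)(4 8 6)| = 6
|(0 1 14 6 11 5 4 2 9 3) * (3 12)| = |(0 1 14 6 11 5 4 2 9 12 3)| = 11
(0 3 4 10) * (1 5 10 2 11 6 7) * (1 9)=(0 3 4 2 11 6 7 9 1 5 10)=[3, 5, 11, 4, 2, 10, 7, 9, 8, 1, 0, 6]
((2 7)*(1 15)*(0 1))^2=(0 15 1)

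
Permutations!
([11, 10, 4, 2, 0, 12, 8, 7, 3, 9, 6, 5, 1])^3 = [12, 8, 11, 0, 5, 10, 2, 7, 4, 9, 3, 1, 6]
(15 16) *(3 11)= (3 11)(15 16)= [0, 1, 2, 11, 4, 5, 6, 7, 8, 9, 10, 3, 12, 13, 14, 16, 15]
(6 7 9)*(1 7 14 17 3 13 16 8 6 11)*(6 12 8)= (1 7 9 11)(3 13 16 6 14 17)(8 12)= [0, 7, 2, 13, 4, 5, 14, 9, 12, 11, 10, 1, 8, 16, 17, 15, 6, 3]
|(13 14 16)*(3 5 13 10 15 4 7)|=|(3 5 13 14 16 10 15 4 7)|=9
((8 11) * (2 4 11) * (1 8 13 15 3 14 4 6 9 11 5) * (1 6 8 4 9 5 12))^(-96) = (15)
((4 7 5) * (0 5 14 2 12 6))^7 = (0 6 12 2 14 7 4 5)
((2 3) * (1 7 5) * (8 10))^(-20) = (10)(1 7 5)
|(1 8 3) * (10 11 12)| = |(1 8 3)(10 11 12)| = 3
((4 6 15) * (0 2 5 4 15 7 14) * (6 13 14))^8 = (15)(0 5 13)(2 4 14)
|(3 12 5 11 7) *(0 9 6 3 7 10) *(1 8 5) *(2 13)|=|(0 9 6 3 12 1 8 5 11 10)(2 13)|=10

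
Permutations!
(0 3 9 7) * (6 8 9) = (0 3 6 8 9 7) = [3, 1, 2, 6, 4, 5, 8, 0, 9, 7]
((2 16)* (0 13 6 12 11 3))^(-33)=(0 12)(2 16)(3 6)(11 13)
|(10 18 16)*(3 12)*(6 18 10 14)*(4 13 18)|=6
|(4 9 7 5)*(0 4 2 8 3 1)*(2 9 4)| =|(0 2 8 3 1)(5 9 7)| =15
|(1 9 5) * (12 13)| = 6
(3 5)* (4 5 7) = (3 7 4 5) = [0, 1, 2, 7, 5, 3, 6, 4]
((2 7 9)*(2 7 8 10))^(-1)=(2 10 8)(7 9)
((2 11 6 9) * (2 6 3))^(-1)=((2 11 3)(6 9))^(-1)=(2 3 11)(6 9)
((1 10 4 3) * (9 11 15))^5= ((1 10 4 3)(9 11 15))^5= (1 10 4 3)(9 15 11)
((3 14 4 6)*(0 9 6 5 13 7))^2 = (0 6 14 5 7 9 3 4 13)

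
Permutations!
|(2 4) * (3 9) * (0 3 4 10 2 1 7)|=6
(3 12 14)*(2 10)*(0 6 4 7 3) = (0 6 4 7 3 12 14)(2 10) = [6, 1, 10, 12, 7, 5, 4, 3, 8, 9, 2, 11, 14, 13, 0]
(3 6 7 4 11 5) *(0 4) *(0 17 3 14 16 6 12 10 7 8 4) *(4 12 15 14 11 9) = (3 15 14 16 6 8 12 10 7 17)(4 9)(5 11) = [0, 1, 2, 15, 9, 11, 8, 17, 12, 4, 7, 5, 10, 13, 16, 14, 6, 3]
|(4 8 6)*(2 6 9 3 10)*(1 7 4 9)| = 20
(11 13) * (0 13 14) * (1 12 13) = [1, 12, 2, 3, 4, 5, 6, 7, 8, 9, 10, 14, 13, 11, 0] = (0 1 12 13 11 14)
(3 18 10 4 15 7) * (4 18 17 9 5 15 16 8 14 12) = (3 17 9 5 15 7)(4 16 8 14 12)(10 18) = [0, 1, 2, 17, 16, 15, 6, 3, 14, 5, 18, 11, 4, 13, 12, 7, 8, 9, 10]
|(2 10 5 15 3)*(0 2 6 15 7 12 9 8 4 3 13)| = 13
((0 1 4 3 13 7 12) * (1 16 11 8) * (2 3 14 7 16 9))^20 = ((0 9 2 3 13 16 11 8 1 4 14 7 12))^20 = (0 8 9 1 2 4 3 14 13 7 16 12 11)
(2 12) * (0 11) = [11, 1, 12, 3, 4, 5, 6, 7, 8, 9, 10, 0, 2] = (0 11)(2 12)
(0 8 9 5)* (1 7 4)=(0 8 9 5)(1 7 4)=[8, 7, 2, 3, 1, 0, 6, 4, 9, 5]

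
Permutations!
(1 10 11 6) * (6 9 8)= [0, 10, 2, 3, 4, 5, 1, 7, 6, 8, 11, 9]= (1 10 11 9 8 6)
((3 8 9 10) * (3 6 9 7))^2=(3 7 8)(6 10 9)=((3 8 7)(6 9 10))^2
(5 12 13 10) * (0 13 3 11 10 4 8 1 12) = (0 13 4 8 1 12 3 11 10 5) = [13, 12, 2, 11, 8, 0, 6, 7, 1, 9, 5, 10, 3, 4]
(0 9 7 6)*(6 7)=(0 9 6)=[9, 1, 2, 3, 4, 5, 0, 7, 8, 6]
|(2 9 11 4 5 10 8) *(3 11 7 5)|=6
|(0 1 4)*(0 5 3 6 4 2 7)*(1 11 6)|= 9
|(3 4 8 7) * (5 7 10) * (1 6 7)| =8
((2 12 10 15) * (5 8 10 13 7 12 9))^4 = (2 10 5)(7 12 13)(8 9 15)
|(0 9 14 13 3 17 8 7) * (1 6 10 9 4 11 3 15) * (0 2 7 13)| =|(0 4 11 3 17 8 13 15 1 6 10 9 14)(2 7)| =26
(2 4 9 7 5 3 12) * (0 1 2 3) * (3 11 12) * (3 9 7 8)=(0 1 2 4 7 5)(3 9 8)(11 12)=[1, 2, 4, 9, 7, 0, 6, 5, 3, 8, 10, 12, 11]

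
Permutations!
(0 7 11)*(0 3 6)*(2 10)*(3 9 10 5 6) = (0 7 11 9 10 2 5 6) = [7, 1, 5, 3, 4, 6, 0, 11, 8, 10, 2, 9]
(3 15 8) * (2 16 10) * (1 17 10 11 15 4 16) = (1 17 10 2)(3 4 16 11 15 8) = [0, 17, 1, 4, 16, 5, 6, 7, 3, 9, 2, 15, 12, 13, 14, 8, 11, 10]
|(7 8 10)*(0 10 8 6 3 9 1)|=7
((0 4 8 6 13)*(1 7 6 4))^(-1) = ((0 1 7 6 13)(4 8))^(-1) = (0 13 6 7 1)(4 8)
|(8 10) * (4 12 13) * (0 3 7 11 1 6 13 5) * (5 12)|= |(0 3 7 11 1 6 13 4 5)(8 10)|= 18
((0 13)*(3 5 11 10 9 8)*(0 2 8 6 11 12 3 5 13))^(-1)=(2 13 3 12 5 8)(6 9 10 11)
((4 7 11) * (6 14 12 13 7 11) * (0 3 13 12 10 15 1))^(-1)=(0 1 15 10 14 6 7 13 3)(4 11)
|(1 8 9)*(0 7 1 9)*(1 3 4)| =6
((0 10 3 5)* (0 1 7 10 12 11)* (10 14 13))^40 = ((0 12 11)(1 7 14 13 10 3 5))^40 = (0 12 11)(1 3 13 7 5 10 14)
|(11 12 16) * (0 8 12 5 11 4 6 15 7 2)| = 18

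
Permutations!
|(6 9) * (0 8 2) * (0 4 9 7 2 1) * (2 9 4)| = 3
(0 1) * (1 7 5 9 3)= [7, 0, 2, 1, 4, 9, 6, 5, 8, 3]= (0 7 5 9 3 1)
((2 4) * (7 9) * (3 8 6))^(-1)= ((2 4)(3 8 6)(7 9))^(-1)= (2 4)(3 6 8)(7 9)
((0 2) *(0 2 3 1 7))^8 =(7)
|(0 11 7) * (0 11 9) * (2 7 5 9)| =|(0 2 7 11 5 9)| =6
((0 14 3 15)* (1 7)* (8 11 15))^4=(0 11 3)(8 14 15)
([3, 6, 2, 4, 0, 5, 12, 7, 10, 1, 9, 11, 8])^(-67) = (0 4 3)(1 9 10 8 12 6)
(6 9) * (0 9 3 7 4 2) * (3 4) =(0 9 6 4 2)(3 7) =[9, 1, 0, 7, 2, 5, 4, 3, 8, 6]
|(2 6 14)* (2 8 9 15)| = 6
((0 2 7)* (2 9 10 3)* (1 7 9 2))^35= (10)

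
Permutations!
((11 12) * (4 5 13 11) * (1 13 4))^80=(13)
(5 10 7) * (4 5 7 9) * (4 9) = [0, 1, 2, 3, 5, 10, 6, 7, 8, 9, 4] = (4 5 10)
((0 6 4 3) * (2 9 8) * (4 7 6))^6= ((0 4 3)(2 9 8)(6 7))^6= (9)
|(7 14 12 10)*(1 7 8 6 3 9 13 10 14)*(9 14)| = 8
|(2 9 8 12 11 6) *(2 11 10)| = 10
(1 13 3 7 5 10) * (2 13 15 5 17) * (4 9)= [0, 15, 13, 7, 9, 10, 6, 17, 8, 4, 1, 11, 12, 3, 14, 5, 16, 2]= (1 15 5 10)(2 13 3 7 17)(4 9)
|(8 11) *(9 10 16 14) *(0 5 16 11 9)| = 4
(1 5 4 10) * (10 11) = (1 5 4 11 10) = [0, 5, 2, 3, 11, 4, 6, 7, 8, 9, 1, 10]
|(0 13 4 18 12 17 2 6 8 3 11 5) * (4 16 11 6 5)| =|(0 13 16 11 4 18 12 17 2 5)(3 6 8)| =30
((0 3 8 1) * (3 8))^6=(8)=((0 8 1))^6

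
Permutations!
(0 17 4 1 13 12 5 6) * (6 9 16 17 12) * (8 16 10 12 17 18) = [17, 13, 2, 3, 1, 9, 0, 7, 16, 10, 12, 11, 5, 6, 14, 15, 18, 4, 8] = (0 17 4 1 13 6)(5 9 10 12)(8 16 18)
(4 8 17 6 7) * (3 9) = (3 9)(4 8 17 6 7) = [0, 1, 2, 9, 8, 5, 7, 4, 17, 3, 10, 11, 12, 13, 14, 15, 16, 6]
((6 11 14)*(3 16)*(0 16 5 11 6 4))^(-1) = ((0 16 3 5 11 14 4))^(-1) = (0 4 14 11 5 3 16)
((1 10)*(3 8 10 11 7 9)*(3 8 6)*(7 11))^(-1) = (11)(1 10 8 9 7)(3 6)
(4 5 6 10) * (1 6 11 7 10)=(1 6)(4 5 11 7 10)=[0, 6, 2, 3, 5, 11, 1, 10, 8, 9, 4, 7]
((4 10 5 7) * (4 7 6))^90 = ((4 10 5 6))^90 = (4 5)(6 10)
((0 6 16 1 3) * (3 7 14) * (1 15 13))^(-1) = (0 3 14 7 1 13 15 16 6)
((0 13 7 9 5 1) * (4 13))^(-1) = ((0 4 13 7 9 5 1))^(-1) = (0 1 5 9 7 13 4)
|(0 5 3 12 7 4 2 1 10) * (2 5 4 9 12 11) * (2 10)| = |(0 4 5 3 11 10)(1 2)(7 9 12)| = 6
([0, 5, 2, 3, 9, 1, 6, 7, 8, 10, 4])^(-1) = [0, 5, 2, 3, 10, 1, 6, 7, 8, 4, 9]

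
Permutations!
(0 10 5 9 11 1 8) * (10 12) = (0 12 10 5 9 11 1 8) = [12, 8, 2, 3, 4, 9, 6, 7, 0, 11, 5, 1, 10]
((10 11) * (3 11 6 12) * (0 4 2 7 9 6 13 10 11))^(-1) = ((0 4 2 7 9 6 12 3)(10 13))^(-1) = (0 3 12 6 9 7 2 4)(10 13)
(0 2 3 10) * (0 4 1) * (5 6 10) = (0 2 3 5 6 10 4 1) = [2, 0, 3, 5, 1, 6, 10, 7, 8, 9, 4]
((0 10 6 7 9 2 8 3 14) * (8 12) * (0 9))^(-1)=((0 10 6 7)(2 12 8 3 14 9))^(-1)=(0 7 6 10)(2 9 14 3 8 12)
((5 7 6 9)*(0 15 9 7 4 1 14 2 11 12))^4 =((0 15 9 5 4 1 14 2 11 12)(6 7))^4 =(0 4 11 9 14)(1 12 5 2 15)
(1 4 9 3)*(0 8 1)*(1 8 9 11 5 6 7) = (0 9 3)(1 4 11 5 6 7) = [9, 4, 2, 0, 11, 6, 7, 1, 8, 3, 10, 5]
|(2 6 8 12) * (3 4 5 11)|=|(2 6 8 12)(3 4 5 11)|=4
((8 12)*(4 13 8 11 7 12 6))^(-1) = (4 6 8 13)(7 11 12)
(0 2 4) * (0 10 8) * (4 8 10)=(10)(0 2 8)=[2, 1, 8, 3, 4, 5, 6, 7, 0, 9, 10]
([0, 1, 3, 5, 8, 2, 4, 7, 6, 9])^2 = (9)(2 5 3)(4 6 8)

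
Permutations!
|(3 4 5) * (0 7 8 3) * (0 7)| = |(3 4 5 7 8)| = 5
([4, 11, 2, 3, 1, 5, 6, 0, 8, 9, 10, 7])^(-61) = [7, 4, 2, 3, 0, 5, 6, 11, 8, 9, 10, 1]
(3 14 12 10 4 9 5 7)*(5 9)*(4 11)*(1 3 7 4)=(1 3 14 12 10 11)(4 5)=[0, 3, 2, 14, 5, 4, 6, 7, 8, 9, 11, 1, 10, 13, 12]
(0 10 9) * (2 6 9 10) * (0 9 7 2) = (10)(2 6 7) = [0, 1, 6, 3, 4, 5, 7, 2, 8, 9, 10]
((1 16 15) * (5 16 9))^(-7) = ((1 9 5 16 15))^(-7) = (1 16 9 15 5)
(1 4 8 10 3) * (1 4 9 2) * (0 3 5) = (0 3 4 8 10 5)(1 9 2) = [3, 9, 1, 4, 8, 0, 6, 7, 10, 2, 5]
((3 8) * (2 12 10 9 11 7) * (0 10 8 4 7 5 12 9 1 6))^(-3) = (0 10 1 6)(2 3 5)(4 12 9)(7 8 11)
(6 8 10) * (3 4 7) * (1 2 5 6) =(1 2 5 6 8 10)(3 4 7) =[0, 2, 5, 4, 7, 6, 8, 3, 10, 9, 1]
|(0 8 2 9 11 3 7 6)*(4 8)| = 9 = |(0 4 8 2 9 11 3 7 6)|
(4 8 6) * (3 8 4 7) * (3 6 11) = (3 8 11)(6 7) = [0, 1, 2, 8, 4, 5, 7, 6, 11, 9, 10, 3]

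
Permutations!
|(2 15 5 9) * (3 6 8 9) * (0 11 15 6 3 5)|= |(0 11 15)(2 6 8 9)|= 12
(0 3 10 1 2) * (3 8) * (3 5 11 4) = (0 8 5 11 4 3 10 1 2) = [8, 2, 0, 10, 3, 11, 6, 7, 5, 9, 1, 4]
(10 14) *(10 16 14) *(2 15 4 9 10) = (2 15 4 9 10)(14 16) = [0, 1, 15, 3, 9, 5, 6, 7, 8, 10, 2, 11, 12, 13, 16, 4, 14]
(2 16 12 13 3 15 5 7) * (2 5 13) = (2 16 12)(3 15 13)(5 7) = [0, 1, 16, 15, 4, 7, 6, 5, 8, 9, 10, 11, 2, 3, 14, 13, 12]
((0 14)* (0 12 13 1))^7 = (0 12 1 14 13)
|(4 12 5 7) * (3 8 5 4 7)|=|(3 8 5)(4 12)|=6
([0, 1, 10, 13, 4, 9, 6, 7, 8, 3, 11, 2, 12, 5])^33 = (3 13 5 9)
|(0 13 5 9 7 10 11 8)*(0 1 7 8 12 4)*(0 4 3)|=11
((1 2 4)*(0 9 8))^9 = (9)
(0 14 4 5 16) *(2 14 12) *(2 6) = (0 12 6 2 14 4 5 16) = [12, 1, 14, 3, 5, 16, 2, 7, 8, 9, 10, 11, 6, 13, 4, 15, 0]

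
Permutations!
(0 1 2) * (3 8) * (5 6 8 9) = (0 1 2)(3 9 5 6 8) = [1, 2, 0, 9, 4, 6, 8, 7, 3, 5]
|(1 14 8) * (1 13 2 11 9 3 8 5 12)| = 12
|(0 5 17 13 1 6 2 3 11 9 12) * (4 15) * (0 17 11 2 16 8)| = |(0 5 11 9 12 17 13 1 6 16 8)(2 3)(4 15)| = 22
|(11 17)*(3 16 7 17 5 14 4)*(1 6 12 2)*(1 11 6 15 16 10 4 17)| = |(1 15 16 7)(2 11 5 14 17 6 12)(3 10 4)| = 84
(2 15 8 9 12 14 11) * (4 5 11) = (2 15 8 9 12 14 4 5 11) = [0, 1, 15, 3, 5, 11, 6, 7, 9, 12, 10, 2, 14, 13, 4, 8]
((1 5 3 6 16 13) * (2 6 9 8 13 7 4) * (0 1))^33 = (0 8 3 1 13 9 5)(2 7 6 4 16)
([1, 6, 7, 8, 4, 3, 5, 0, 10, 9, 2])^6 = (0 10 5)(1 2 3)(6 7 8)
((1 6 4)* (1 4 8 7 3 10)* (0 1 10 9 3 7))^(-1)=(10)(0 8 6 1)(3 9)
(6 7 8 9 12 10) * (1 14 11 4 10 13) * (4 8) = (1 14 11 8 9 12 13)(4 10 6 7) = [0, 14, 2, 3, 10, 5, 7, 4, 9, 12, 6, 8, 13, 1, 11]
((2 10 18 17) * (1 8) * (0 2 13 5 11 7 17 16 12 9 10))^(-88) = (5 7 13 11 17)(9 18 12 10 16)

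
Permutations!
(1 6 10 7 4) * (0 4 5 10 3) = (0 4 1 6 3)(5 10 7) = [4, 6, 2, 0, 1, 10, 3, 5, 8, 9, 7]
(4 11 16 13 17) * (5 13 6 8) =(4 11 16 6 8 5 13 17) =[0, 1, 2, 3, 11, 13, 8, 7, 5, 9, 10, 16, 12, 17, 14, 15, 6, 4]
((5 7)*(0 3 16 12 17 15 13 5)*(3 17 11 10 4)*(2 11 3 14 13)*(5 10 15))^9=(0 17 5 7)(4 14 13 10)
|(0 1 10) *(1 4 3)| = |(0 4 3 1 10)| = 5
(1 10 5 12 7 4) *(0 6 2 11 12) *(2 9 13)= (0 6 9 13 2 11 12 7 4 1 10 5)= [6, 10, 11, 3, 1, 0, 9, 4, 8, 13, 5, 12, 7, 2]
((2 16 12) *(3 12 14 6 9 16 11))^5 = (2 11 3 12)(6 9 16 14)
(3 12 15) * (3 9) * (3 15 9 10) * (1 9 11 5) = (1 9 15 10 3 12 11 5) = [0, 9, 2, 12, 4, 1, 6, 7, 8, 15, 3, 5, 11, 13, 14, 10]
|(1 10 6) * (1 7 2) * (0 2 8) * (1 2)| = |(0 1 10 6 7 8)| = 6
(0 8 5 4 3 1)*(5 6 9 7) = (0 8 6 9 7 5 4 3 1) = [8, 0, 2, 1, 3, 4, 9, 5, 6, 7]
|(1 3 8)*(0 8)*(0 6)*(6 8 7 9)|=12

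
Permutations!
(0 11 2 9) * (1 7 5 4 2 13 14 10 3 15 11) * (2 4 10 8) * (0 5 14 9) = (0 1 7 14 8 2)(3 15 11 13 9 5 10) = [1, 7, 0, 15, 4, 10, 6, 14, 2, 5, 3, 13, 12, 9, 8, 11]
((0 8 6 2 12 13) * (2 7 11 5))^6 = (0 2 7)(5 6 13)(8 12 11)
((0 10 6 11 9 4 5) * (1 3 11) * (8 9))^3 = (0 1 8 5 6 11 4 10 3 9)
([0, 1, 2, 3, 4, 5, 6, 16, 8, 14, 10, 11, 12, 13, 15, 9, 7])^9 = [0, 1, 2, 3, 4, 5, 6, 16, 8, 9, 10, 11, 12, 13, 14, 15, 7]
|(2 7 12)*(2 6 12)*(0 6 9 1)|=|(0 6 12 9 1)(2 7)|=10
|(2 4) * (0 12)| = |(0 12)(2 4)| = 2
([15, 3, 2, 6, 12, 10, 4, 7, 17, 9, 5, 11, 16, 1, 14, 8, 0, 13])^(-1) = [16, 13, 2, 1, 6, 10, 3, 7, 15, 9, 5, 11, 4, 17, 14, 0, 12, 8]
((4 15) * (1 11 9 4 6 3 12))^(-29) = (1 4 3 11 15 12 9 6)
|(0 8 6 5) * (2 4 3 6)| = 7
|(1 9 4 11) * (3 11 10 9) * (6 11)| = 12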